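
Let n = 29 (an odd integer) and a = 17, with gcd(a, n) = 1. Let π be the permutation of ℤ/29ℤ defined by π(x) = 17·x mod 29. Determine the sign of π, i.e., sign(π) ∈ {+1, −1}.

-1

Start at x=28: 28 → 12 → 1 → 17 → 28 (one orbit).
8 cycles of lengths [4, 4, 4, 4, 4, 4, 4, 1].
With 8 cycles on 29 points, sign = (−1)^{29−8} = -1.
(17|29)_J = -1 (Zolotarev's lemma cross-check).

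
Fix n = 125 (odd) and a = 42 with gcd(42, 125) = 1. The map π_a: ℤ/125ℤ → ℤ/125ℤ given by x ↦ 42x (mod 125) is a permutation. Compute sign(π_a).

Trace 77: π^k(77) = [77, 109, 78, 26, 92, 114, 38] for k=0..6.
π_42 has 4 disjoint cycles with lengths [100, 20, 4, 1] on {0,…,124}.
sign(π) = (−1)^{n − #cycles} = (−1)^{125−4} = (−1)^121 = -1.
(42|125)_J = -1 (Zolotarev's lemma cross-check).

-1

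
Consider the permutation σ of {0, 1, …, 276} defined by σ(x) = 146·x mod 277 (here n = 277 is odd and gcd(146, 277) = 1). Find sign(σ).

Trace 131: π^k(131) = [131, 13, 236, 108, 256, 258, 273] for k=0..6.
π_146 has 7 disjoint cycles with lengths [46, 46, 46, 46, 46, 46, 1] on {0,…,276}.
sign(π) = (−1)^{n − #cycles} = (−1)^{277−7} = (−1)^270 = +1.

+1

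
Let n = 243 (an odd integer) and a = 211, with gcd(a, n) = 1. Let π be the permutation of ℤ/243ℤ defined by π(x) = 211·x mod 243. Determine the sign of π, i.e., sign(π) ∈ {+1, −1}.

Trace 196: π^k(196) = [196, 46, 229, 205, 1, 211, 52] for k=0..6.
π_211 has 11 disjoint cycles with lengths [81, 81, 27, 27, 9, 9, 3, 3, 1, 1, 1] on {0,…,242}.
243 − 11 = 232 transpositions; sign(π) = (−1)^232 = +1.
Check: (211/243) = +1 by Zolotarev.

+1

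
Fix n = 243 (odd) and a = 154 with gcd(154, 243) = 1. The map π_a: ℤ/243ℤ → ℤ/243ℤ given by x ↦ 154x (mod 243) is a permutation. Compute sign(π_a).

Orbit of 10 under x↦154x: [10, 82, 235, 226, 55, 208, 199]… (length divides ord_243(154)).
Cycle lengths of π_154 on ℤ/243ℤ: [27, 27, 27, 27, 27, 27, 9, 9, 9, 9, 9, 9, 3, 3, 3, 3, 3, 3, 1, 1, 1, 1, 1, 1, 1, 1, 1]; 27 cycles in total.
Σ(ℓ_i−1) = 243−27 = 216; sign = (−1)^216 = +1.

+1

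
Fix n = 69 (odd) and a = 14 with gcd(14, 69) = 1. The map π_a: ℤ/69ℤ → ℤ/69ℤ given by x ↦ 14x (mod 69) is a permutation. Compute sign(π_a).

+1

Trace 25: π^k(25) = [25, 5, 1, 14, 58, 53, 52] for k=0..6.
π_14 has 5 disjoint cycles with lengths [22, 22, 22, 2, 1] on {0,…,68}.
69 − 5 = 64 transpositions; sign(π) = (−1)^64 = +1.
Check: (14/69) = +1 by Zolotarev.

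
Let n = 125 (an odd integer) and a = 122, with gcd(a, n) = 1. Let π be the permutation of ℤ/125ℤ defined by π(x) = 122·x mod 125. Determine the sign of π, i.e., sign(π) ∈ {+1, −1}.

-1

Start at x=69: 69 → 43 → 121 → 12 → 89 → 108 → 51 → … (one orbit).
Cycle lengths of π_122 on ℤ/125ℤ: [100, 20, 4, 1]; 4 cycles in total.
sign(π) = (−1)^{n − #cycles} = (−1)^{125−4} = (−1)^121 = -1.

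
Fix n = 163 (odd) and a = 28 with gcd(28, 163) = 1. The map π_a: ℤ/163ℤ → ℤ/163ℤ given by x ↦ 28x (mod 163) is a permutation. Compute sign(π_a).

-1

Orbit of 21 under x↦28x: [21, 99, 1, 28, 132, 110, 146]… (length divides ord_163(28)).
Decompose π into cycles: lengths [54, 54, 54, 1] (4 cycles, including the fixed point 0).
With 4 cycles on 163 points, sign = (−1)^{163−4} = -1.
(28|163)_J = -1 (Zolotarev's lemma cross-check).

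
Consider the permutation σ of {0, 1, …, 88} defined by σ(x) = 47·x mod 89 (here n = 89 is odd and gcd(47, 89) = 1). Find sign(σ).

Trace 16: π^k(16) = [16, 40, 11, 72, 2, 5, 57] for k=0..6.
Cycle type of π: 44×2 + 1; total 3 cycles.
Σ(ℓ_i−1) = 89−3 = 86; sign = (−1)^86 = +1.
Zolotarev: (47|89) = +1, matching the cycle-count sign.

+1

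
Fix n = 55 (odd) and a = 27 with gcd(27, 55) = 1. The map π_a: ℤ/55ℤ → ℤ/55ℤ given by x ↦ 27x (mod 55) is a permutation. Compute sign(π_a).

Trace 1: π^k(1) = [1, 27, 14, 48, 31, 12, 49] for k=0..6.
Decompose π into cycles: lengths [20, 20, 5, 5, 4, 1] (6 cycles, including the fixed point 0).
n − c = 55 − 6 = 49; sign = (−1)^49 = -1.
(27|55)_J = -1 (Zolotarev's lemma cross-check).

-1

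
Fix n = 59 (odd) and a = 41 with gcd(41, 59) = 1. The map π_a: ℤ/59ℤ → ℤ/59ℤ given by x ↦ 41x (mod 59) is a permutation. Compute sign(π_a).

+1

Orbit of 20 under x↦41x: [20, 53, 49, 3, 5, 28, 27]… (length divides ord_59(41)).
Decompose π into cycles: lengths [29, 29, 1] (3 cycles, including the fixed point 0).
59 − 3 = 56 transpositions; sign(π) = (−1)^56 = +1.
The Jacobi symbol (41|59) = +1 (Zolotarev) agrees.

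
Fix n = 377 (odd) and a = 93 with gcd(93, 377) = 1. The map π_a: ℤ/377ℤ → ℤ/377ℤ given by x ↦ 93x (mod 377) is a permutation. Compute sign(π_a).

-1

Trace 109: π^k(109) = [109, 335, 241, 170, 353, 30, 151] for k=0..6.
Decompose π into cycles: lengths [84, 84, 84, 84, 14, 14, 12, 1] (8 cycles, including the fixed point 0).
377 − 8 = 369 transpositions; sign(π) = (−1)^369 = -1.
Zolotarev: (93|377) = -1, matching the cycle-count sign.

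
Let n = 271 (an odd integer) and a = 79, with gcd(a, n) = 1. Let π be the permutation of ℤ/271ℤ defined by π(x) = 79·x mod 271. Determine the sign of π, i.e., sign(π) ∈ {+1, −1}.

Orbit of 34 under x↦79x: [34, 247, 1, 79, 8, 90, 64]… (length divides ord_271(79)).
7 cycles of lengths [45, 45, 45, 45, 45, 45, 1].
sign(π) = (−1)^{n − #cycles} = (−1)^{271−7} = (−1)^264 = +1.
Via Zolotarev, sign(π_{79}) = (79|271) = +1.

+1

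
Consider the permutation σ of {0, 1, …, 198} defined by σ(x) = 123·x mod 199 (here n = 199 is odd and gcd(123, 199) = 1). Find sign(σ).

+1

Trace 63: π^k(63) = [63, 187, 116, 139, 182, 98, 114] for k=0..6.
The orbit structure of x ↦ 123x mod 199: 7 orbits of sizes [33, 33, 33, 33, 33, 33, 1].
7 cycles on 199: each ℓ→(−1)^(ℓ−1), product (−1)^192 = +1.
Zolotarev: (123|199) = +1, matching the cycle-count sign.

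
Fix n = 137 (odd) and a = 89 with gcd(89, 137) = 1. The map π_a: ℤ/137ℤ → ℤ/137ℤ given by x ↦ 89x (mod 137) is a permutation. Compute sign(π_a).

-1

Orbit of 113 under x↦89x: [113, 56, 52, 107, 70, 65, 31]… (length divides ord_137(89)).
Cycle lengths of π_89 on ℤ/137ℤ: [136, 1]; 2 cycles in total.
With 2 cycles on 137 points, sign = (−1)^{137−2} = -1.
Check: (89/137) = -1 by Zolotarev.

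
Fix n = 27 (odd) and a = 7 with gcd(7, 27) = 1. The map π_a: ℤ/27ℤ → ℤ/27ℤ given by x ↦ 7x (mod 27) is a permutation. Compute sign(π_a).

+1

Trace 13: π^k(13) = [13, 10, 16, 4, 1, 7, 22] for k=0..6.
π_7 has 7 disjoint cycles with lengths [9, 9, 3, 3, 1, 1, 1] on {0,…,26}.
27 − 7 = 20 transpositions; sign(π) = (−1)^20 = +1.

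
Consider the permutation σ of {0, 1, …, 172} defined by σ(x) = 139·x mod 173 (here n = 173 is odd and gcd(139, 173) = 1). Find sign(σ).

+1

Orbit of 138 under x↦139x: [138, 152, 22, 117, 1, 139, 118]… (length divides ord_173(139)).
π_139 has 5 disjoint cycles with lengths [43, 43, 43, 43, 1] on {0,…,172}.
n − c = 173 − 5 = 168; sign = (−1)^168 = +1.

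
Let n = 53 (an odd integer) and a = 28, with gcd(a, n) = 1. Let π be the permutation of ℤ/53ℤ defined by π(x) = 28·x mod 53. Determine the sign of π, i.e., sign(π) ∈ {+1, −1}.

+1

Trace 28: π^k(28) = [28, 42, 10, 15, 49, 47, 44] for k=0..6.
Decompose π into cycles: lengths [13, 13, 13, 13, 1] (5 cycles, including the fixed point 0).
5 cycles on 53: each ℓ→(−1)^(ℓ−1), product (−1)^48 = +1.
(28|53)_J = +1 (Zolotarev's lemma cross-check).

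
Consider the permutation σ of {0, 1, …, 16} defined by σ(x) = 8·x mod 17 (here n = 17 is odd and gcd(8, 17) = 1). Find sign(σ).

Trace 4: π^k(4) = [4, 15, 1, 8, 13, 2, 16] for k=0..6.
Cycle type of π: 8×2 + 1; total 3 cycles.
With 3 cycles on 17 points, sign = (−1)^{17−3} = +1.

+1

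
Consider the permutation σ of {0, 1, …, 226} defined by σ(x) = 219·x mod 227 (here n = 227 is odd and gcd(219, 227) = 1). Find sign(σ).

Orbit of 79 under x↦219x: [79, 49, 62, 185, 109, 36, 166]… (length divides ord_227(219)).
Cycle type of π: 113×2 + 1; total 3 cycles.
sign(π) = (−1)^{n − #cycles} = (−1)^{227−3} = (−1)^224 = +1.
Via Zolotarev, sign(π_{219}) = (219|227) = +1.

+1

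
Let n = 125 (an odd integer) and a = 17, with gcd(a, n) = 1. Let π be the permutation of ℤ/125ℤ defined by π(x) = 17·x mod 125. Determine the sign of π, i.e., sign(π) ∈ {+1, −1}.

Start at x=73: 73 → 116 → 97 → 24 → 33 → 61 → 37 → … (one orbit).
Decompose π into cycles: lengths [100, 20, 4, 1] (4 cycles, including the fixed point 0).
sign(π) = (−1)^{n − #cycles} = (−1)^{125−4} = (−1)^121 = -1.
(17|125)_J = -1 (Zolotarev's lemma cross-check).

-1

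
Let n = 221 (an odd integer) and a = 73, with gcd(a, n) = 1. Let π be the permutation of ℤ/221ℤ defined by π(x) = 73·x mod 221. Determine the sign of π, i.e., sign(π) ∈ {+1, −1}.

+1

Trace 190: π^k(190) = [190, 168, 109, 1, 73, 25, 57] for k=0..6.
17 cycles of lengths [16, 16, 16, 16, 16, 16, 16, 16, 16, 16, 16, 16, 16, 4, 4, 4, 1].
17 cycles on 221: each ℓ→(−1)^(ℓ−1), product (−1)^204 = +1.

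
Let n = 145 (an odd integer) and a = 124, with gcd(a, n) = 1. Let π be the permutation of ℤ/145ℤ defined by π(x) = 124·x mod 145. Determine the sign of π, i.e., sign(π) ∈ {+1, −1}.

-1

Orbit of 1 under x↦124x: [1, 124, 6, 19, 36, 114, 71]… (length divides ord_145(124)).
The orbit structure of x ↦ 124x mod 145: 8 orbits of sizes [28, 28, 28, 28, 28, 2, 2, 1].
n − c = 145 − 8 = 137; sign = (−1)^137 = -1.
Via Zolotarev, sign(π_{124}) = (124|145) = -1.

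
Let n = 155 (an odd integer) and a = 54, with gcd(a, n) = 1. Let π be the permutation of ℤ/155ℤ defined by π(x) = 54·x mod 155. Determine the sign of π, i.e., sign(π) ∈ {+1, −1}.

Trace 126: π^k(126) = [126, 139, 66, 154, 101, 29, 16] for k=0..6.
Decompose π into cycles: lengths [10, 10, 10, 10, 10, 10, 10, 10, 10, 10, 10, 10, 10, 10, 10, 2, 2, 1] (18 cycles, including the fixed point 0).
18 cycles on 155: each ℓ→(−1)^(ℓ−1), product (−1)^137 = -1.
(54|155)_J = -1 (Zolotarev's lemma cross-check).

-1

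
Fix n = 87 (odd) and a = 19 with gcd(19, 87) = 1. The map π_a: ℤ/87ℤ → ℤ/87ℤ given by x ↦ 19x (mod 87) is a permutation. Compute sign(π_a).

Start at x=82: 82 → 79 → 22 → 70 → 25 → 40 → 64 → … (one orbit).
6 cycles of lengths [28, 28, 28, 1, 1, 1].
sign(π) = (−1)^{n − #cycles} = (−1)^{87−6} = (−1)^81 = -1.

-1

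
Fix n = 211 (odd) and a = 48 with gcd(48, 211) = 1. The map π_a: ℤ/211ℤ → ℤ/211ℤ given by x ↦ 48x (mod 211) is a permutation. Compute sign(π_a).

-1

Trace 56: π^k(56) = [56, 156, 103, 91, 148, 141, 16] for k=0..6.
Decompose π into cycles: lengths [210, 1] (2 cycles, including the fixed point 0).
2 cycles on 211: each ℓ→(−1)^(ℓ−1), product (−1)^209 = -1.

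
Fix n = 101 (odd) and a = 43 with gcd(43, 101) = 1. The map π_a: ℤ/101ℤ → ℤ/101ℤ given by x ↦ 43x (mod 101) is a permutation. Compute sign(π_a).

Trace 58: π^k(58) = [58, 70, 81, 49, 87, 4, 71] for k=0..6.
π_43 has 3 disjoint cycles with lengths [50, 50, 1] on {0,…,100}.
sign(π) = (−1)^{n − #cycles} = (−1)^{101−3} = (−1)^98 = +1.
Check: (43/101) = +1 by Zolotarev.

+1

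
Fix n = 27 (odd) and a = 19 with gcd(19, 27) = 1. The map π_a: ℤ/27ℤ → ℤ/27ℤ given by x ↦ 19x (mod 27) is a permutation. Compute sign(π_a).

Start at x=1: 1 → 19 → 10 → 1 (one orbit).
Decompose π into cycles: lengths [3, 3, 3, 3, 3, 3, 1, 1, 1, 1, 1, 1, 1, 1, 1] (15 cycles, including the fixed point 0).
With 15 cycles on 27 points, sign = (−1)^{27−15} = +1.

+1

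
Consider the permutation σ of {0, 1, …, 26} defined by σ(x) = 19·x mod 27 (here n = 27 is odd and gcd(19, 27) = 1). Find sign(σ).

Start at x=1: 1 → 19 → 10 → 1 (one orbit).
15 cycles of lengths [3, 3, 3, 3, 3, 3, 1, 1, 1, 1, 1, 1, 1, 1, 1].
27 − 15 = 12 transpositions; sign(π) = (−1)^12 = +1.

+1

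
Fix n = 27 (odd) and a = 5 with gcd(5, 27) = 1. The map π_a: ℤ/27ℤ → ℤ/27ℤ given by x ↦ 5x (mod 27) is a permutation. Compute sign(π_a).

-1

Start at x=23: 23 → 7 → 8 → 13 → 11 → 1 → 5 → … (one orbit).
π_5 has 4 disjoint cycles with lengths [18, 6, 2, 1] on {0,…,26}.
4 cycles on 27: each ℓ→(−1)^(ℓ−1), product (−1)^23 = -1.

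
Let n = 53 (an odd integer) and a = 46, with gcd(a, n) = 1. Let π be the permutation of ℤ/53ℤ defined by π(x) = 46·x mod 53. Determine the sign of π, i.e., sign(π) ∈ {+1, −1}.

+1

Start at x=15: 15 → 1 → 46 → 49 → 28 → 16 → 47 → … (one orbit).
π_46 has 5 disjoint cycles with lengths [13, 13, 13, 13, 1] on {0,…,52}.
Σ(ℓ_i−1) = 53−5 = 48; sign = (−1)^48 = +1.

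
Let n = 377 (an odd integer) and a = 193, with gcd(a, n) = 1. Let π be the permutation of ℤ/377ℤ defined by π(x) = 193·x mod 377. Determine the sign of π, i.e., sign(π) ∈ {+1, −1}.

+1

Start at x=248: 248 → 362 → 121 → 356 → 94 → 46 → 207 → … (one orbit).
7 cycles of lengths [84, 84, 84, 84, 28, 12, 1].
377 − 7 = 370 transpositions; sign(π) = (−1)^370 = +1.
The Jacobi symbol (193|377) = +1 (Zolotarev) agrees.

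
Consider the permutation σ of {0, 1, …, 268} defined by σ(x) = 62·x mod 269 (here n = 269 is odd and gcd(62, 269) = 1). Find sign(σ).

+1

Trace 224: π^k(224) = [224, 169, 256, 1, 62, 78, 263] for k=0..6.
Cycle type of π: 67×4 + 1; total 5 cycles.
sign(π) = (−1)^{n − #cycles} = (−1)^{269−5} = (−1)^264 = +1.
(62|269)_J = +1 (Zolotarev's lemma cross-check).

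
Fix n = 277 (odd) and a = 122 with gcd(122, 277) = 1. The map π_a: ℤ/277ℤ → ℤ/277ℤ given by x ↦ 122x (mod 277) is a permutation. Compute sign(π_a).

+1

Start at x=4: 4 → 211 → 258 → 175 → 21 → 69 → 108 → … (one orbit).
Cycle lengths of π_122 on ℤ/277ℤ: [46, 46, 46, 46, 46, 46, 1]; 7 cycles in total.
sign(π) = (−1)^{n − #cycles} = (−1)^{277−7} = (−1)^270 = +1.
The Jacobi symbol (122|277) = +1 (Zolotarev) agrees.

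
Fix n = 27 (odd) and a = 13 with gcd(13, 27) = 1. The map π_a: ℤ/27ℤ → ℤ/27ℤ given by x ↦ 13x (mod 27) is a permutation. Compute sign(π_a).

Trace 25: π^k(25) = [25, 1, 13, 7, 10, 22, 16] for k=0..6.
The orbit structure of x ↦ 13x mod 27: 7 orbits of sizes [9, 9, 3, 3, 1, 1, 1].
27 − 7 = 20 transpositions; sign(π) = (−1)^20 = +1.
(13|27)_J = +1 (Zolotarev's lemma cross-check).

+1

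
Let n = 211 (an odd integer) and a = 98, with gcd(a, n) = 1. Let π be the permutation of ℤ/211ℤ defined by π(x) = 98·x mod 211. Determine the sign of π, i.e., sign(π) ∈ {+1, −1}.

-1

Orbit of 109 under x↦98x: [109, 132, 65, 40, 122, 140, 5]… (length divides ord_211(98)).
Cycle lengths of π_98 on ℤ/211ℤ: [70, 70, 70, 1]; 4 cycles in total.
n − c = 211 − 4 = 207; sign = (−1)^207 = -1.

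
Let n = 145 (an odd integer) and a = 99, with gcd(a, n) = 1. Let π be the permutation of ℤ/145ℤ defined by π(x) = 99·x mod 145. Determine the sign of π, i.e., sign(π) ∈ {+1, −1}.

Start at x=99: 99 → 86 → 104 → 1 → 99 (one orbit).
38 cycles of lengths [4, 4, 4, 4, 4, 4, 4, 4, 4, 4, 4, 4, 4, 4, 4, 4, 4, 4, 4, 4, 4, 4, 4, 4, 4, 4, 4, 4, 4, 4, 4, 4, 4, 4, 4, 2, 2, 1].
n − c = 145 − 38 = 107; sign = (−1)^107 = -1.
Via Zolotarev, sign(π_{99}) = (99|145) = -1.

-1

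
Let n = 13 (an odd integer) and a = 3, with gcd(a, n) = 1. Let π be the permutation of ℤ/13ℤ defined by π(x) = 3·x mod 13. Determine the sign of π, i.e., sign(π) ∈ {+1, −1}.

+1

Trace 3: π^k(3) = [3, 9, 1] for k=0..2.
π_3 has 5 disjoint cycles with lengths [3, 3, 3, 3, 1] on {0,…,12}.
5 cycles on 13: each ℓ→(−1)^(ℓ−1), product (−1)^8 = +1.
Via Zolotarev, sign(π_{3}) = (3|13) = +1.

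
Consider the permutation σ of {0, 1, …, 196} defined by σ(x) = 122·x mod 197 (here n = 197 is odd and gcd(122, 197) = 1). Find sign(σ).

Start at x=28: 28 → 67 → 97 → 14 → 132 → 147 → 7 → … (one orbit).
The orbit structure of x ↦ 122x mod 197: 2 orbits of sizes [196, 1].
2 cycles on 197: each ℓ→(−1)^(ℓ−1), product (−1)^195 = -1.
Check: (122/197) = -1 by Zolotarev.

-1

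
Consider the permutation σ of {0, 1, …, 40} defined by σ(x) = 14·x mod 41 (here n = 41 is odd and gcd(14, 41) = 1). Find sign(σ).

Trace 14: π^k(14) = [14, 32, 38, 40, 27, 9, 3] for k=0..6.
The orbit structure of x ↦ 14x mod 41: 6 orbits of sizes [8, 8, 8, 8, 8, 1].
With 6 cycles on 41 points, sign = (−1)^{41−6} = -1.

-1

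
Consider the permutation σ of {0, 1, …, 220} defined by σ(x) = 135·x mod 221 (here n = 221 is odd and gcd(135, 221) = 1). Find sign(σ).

Trace 103: π^k(103) = [103, 203, 1, 135] for k=0..3.
The orbit structure of x ↦ 135x mod 221: 60 orbits of sizes [4, 4, 4, 4, 4, 4, 4, 4, 4, 4, 4, 4, 4, 4, 4, 4, 4, 4, 4, 4, 4, 4, 4, 4, 4, 4, 4, 4, 4, 4, 4, 4, 4, 4, 4, 4, 4, 4, 4, 4, 4, 4, 4, 4, 4, 4, 4, 4, 4, 4, 4, 2, 2, 2, 2, 2, 2, 2, 2, 1].
60 cycles on 221: each ℓ→(−1)^(ℓ−1), product (−1)^161 = -1.

-1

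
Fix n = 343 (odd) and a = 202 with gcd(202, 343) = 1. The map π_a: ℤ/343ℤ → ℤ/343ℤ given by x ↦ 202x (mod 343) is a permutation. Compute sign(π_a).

-1

Trace 99: π^k(99) = [99, 104, 85, 20, 267, 83, 302] for k=0..6.
Cycle lengths of π_202 on ℤ/343ℤ: [98, 98, 98, 14, 14, 14, 2, 2, 2, 1]; 10 cycles in total.
10 cycles on 343: each ℓ→(−1)^(ℓ−1), product (−1)^333 = -1.
The Jacobi symbol (202|343) = -1 (Zolotarev) agrees.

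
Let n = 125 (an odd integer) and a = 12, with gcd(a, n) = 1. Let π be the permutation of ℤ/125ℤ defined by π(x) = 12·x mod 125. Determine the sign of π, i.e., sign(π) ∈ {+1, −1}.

Start at x=24: 24 → 38 → 81 → 97 → 39 → 93 → 116 → … (one orbit).
Decompose π into cycles: lengths [100, 20, 4, 1] (4 cycles, including the fixed point 0).
n − c = 125 − 4 = 121; sign = (−1)^121 = -1.

-1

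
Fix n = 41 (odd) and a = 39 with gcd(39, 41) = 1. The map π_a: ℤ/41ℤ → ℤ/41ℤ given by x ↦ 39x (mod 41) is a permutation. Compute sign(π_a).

+1

Start at x=39: 39 → 4 → 33 → 16 → 9 → 23 → 36 → … (one orbit).
π_39 has 3 disjoint cycles with lengths [20, 20, 1] on {0,…,40}.
41 − 3 = 38 transpositions; sign(π) = (−1)^38 = +1.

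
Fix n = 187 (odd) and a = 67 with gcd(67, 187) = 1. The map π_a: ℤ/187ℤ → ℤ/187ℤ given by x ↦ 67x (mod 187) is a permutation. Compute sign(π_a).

+1

Start at x=1: 1 → 67 → 1 (one orbit).
Cycle lengths of π_67 on ℤ/187ℤ: [2, 2, 2, 2, 2, 2, 2, 2, 2, 2, 2, 2, 2, 2, 2, 2, 2, 2, 2, 2, 2, 2, 2, 2, 2, 2, 2, 2, 2, 2, 2, 2, 2, 2, 2, 2, 2, 2, 2, 2, 2, 2, 2, 2, 2, 2, 2, 2, 2, 2, 2, 2, 2, 2, 2, 2, 2, 2, 2, 2, 2, 2, 2, 2, 2, 2, 2, 2, 2, 2, 2, 2, 2, 2, 2, 2, 2, 2, 2, 2, 2, 2, 2, 2, 2, 2, 2, 2, 1, 1, 1, 1, 1, 1, 1, 1, 1, 1, 1]; 99 cycles in total.
99 cycles on 187: each ℓ→(−1)^(ℓ−1), product (−1)^88 = +1.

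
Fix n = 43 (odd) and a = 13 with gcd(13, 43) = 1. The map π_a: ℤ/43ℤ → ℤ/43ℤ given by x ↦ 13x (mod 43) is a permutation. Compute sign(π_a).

+1

Start at x=11: 11 → 14 → 10 → 1 → 13 → 40 → 4 → … (one orbit).
3 cycles of lengths [21, 21, 1].
n − c = 43 − 3 = 40; sign = (−1)^40 = +1.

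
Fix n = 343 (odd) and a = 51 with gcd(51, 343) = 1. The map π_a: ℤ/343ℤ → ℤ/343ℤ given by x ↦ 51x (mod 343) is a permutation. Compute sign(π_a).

+1

Start at x=156: 156 → 67 → 330 → 23 → 144 → 141 → 331 → … (one orbit).
π_51 has 7 disjoint cycles with lengths [147, 147, 21, 21, 3, 3, 1] on {0,…,342}.
sign(π) = (−1)^{n − #cycles} = (−1)^{343−7} = (−1)^336 = +1.
The Jacobi symbol (51|343) = +1 (Zolotarev) agrees.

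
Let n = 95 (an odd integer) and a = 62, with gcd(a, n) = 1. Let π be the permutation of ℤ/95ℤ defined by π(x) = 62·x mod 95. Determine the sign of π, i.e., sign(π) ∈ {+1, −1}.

Start at x=4: 4 → 58 → 81 → 82 → 49 → 93 → 66 → … (one orbit).
Cycle lengths of π_62 on ℤ/95ℤ: [36, 36, 9, 9, 4, 1]; 6 cycles in total.
6 cycles on 95: each ℓ→(−1)^(ℓ−1), product (−1)^89 = -1.
Check: (62/95) = -1 by Zolotarev.

-1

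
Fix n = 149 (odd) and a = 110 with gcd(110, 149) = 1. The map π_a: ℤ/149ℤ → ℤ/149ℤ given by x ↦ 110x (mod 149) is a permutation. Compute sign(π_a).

+1

Trace 81: π^k(81) = [81, 119, 127, 113, 63, 76, 16] for k=0..6.
Cycle lengths of π_110 on ℤ/149ℤ: [74, 74, 1]; 3 cycles in total.
With 3 cycles on 149 points, sign = (−1)^{149−3} = +1.
Zolotarev: (110|149) = +1, matching the cycle-count sign.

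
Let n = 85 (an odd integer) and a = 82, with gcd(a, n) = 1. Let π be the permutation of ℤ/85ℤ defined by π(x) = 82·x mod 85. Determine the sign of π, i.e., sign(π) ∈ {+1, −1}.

+1

Orbit of 28 under x↦82x: [28, 1, 82, 9, 58, 81, 12]… (length divides ord_85(82)).
Cycle type of π: 16×5 + 4 + 1; total 7 cycles.
7 cycles on 85: each ℓ→(−1)^(ℓ−1), product (−1)^78 = +1.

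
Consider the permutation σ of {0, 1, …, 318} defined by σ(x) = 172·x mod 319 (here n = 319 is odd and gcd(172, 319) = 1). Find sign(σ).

+1

Trace 134: π^k(134) = [134, 80, 43, 59, 259, 207, 195] for k=0..6.
5 cycles of lengths [140, 140, 28, 10, 1].
5 cycles on 319: each ℓ→(−1)^(ℓ−1), product (−1)^314 = +1.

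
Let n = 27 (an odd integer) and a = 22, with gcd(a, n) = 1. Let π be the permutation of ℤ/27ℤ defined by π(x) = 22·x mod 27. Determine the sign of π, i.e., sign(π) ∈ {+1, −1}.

+1

Start at x=7: 7 → 19 → 13 → 16 → 1 → 22 → 25 → … (one orbit).
Cycle type of π: 9×2 + 3×2 + 1×3; total 7 cycles.
With 7 cycles on 27 points, sign = (−1)^{27−7} = +1.
The Jacobi symbol (22|27) = +1 (Zolotarev) agrees.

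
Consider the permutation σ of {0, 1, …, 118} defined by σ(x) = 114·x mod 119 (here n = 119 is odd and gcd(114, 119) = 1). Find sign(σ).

-1

Orbit of 113 under x↦114x: [113, 30, 88, 36, 58, 67, 22]… (length divides ord_119(114)).
Cycle type of π: 48×2 + 16 + 3×2 + 1; total 6 cycles.
n − c = 119 − 6 = 113; sign = (−1)^113 = -1.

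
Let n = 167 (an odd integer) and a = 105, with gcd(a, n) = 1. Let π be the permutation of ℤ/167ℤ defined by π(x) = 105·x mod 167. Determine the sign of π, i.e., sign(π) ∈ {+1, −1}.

-1

Start at x=47: 47 → 92 → 141 → 109 → 89 → 160 → 100 → … (one orbit).
Cycle type of π: 166 + 1; total 2 cycles.
With 2 cycles on 167 points, sign = (−1)^{167−2} = -1.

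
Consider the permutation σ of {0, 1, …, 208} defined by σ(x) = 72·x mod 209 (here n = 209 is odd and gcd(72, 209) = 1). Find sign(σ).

Trace 205: π^k(205) = [205, 130, 164, 104, 173, 125, 13] for k=0..6.
Cycle type of π: 90×2 + 18 + 10 + 1; total 5 cycles.
5 cycles on 209: each ℓ→(−1)^(ℓ−1), product (−1)^204 = +1.

+1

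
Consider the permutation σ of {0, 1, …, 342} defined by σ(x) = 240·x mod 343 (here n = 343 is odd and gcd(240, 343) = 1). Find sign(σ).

+1

Trace 219: π^k(219) = [219, 81, 232, 114, 263, 8, 205] for k=0..6.
Decompose π into cycles: lengths [147, 147, 21, 21, 3, 3, 1] (7 cycles, including the fixed point 0).
Σ(ℓ_i−1) = 343−7 = 336; sign = (−1)^336 = +1.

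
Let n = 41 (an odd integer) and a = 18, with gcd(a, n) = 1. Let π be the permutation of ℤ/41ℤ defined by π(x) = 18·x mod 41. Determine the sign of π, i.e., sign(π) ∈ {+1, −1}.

Start at x=16: 16 → 1 → 18 → 37 → 10 → 16 (one orbit).
The orbit structure of x ↦ 18x mod 41: 9 orbits of sizes [5, 5, 5, 5, 5, 5, 5, 5, 1].
41 − 9 = 32 transpositions; sign(π) = (−1)^32 = +1.

+1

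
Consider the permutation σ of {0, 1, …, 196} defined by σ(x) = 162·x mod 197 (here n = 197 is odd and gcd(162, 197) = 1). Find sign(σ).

-1

Start at x=53: 53 → 115 → 112 → 20 → 88 → 72 → 41 → … (one orbit).
Cycle type of π: 196 + 1; total 2 cycles.
2 cycles on 197: each ℓ→(−1)^(ℓ−1), product (−1)^195 = -1.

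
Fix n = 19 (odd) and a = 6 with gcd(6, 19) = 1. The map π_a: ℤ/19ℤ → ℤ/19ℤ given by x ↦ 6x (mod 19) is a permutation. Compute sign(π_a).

+1

Start at x=16: 16 → 1 → 6 → 17 → 7 → 4 → 5 → … (one orbit).
Cycle lengths of π_6 on ℤ/19ℤ: [9, 9, 1]; 3 cycles in total.
n − c = 19 − 3 = 16; sign = (−1)^16 = +1.
Check: (6/19) = +1 by Zolotarev.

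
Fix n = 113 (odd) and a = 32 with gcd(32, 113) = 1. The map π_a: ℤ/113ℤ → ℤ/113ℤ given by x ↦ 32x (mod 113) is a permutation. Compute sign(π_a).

Trace 56: π^k(56) = [56, 97, 53, 1, 32, 7, 111] for k=0..6.
Cycle type of π: 28×4 + 1; total 5 cycles.
113 − 5 = 108 transpositions; sign(π) = (−1)^108 = +1.
Via Zolotarev, sign(π_{32}) = (32|113) = +1.

+1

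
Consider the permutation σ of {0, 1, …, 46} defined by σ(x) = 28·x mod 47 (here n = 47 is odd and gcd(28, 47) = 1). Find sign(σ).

Start at x=1: 1 → 28 → 32 → 3 → 37 → 2 → 9 → … (one orbit).
The orbit structure of x ↦ 28x mod 47: 3 orbits of sizes [23, 23, 1].
Σ(ℓ_i−1) = 47−3 = 44; sign = (−1)^44 = +1.
Via Zolotarev, sign(π_{28}) = (28|47) = +1.

+1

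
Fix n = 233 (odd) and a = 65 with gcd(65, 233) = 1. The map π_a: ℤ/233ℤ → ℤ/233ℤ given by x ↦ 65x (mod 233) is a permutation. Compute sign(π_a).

Trace 137: π^k(137) = [137, 51, 53, 183, 12, 81, 139] for k=0..6.
Cycle lengths of π_65 on ℤ/233ℤ: [232, 1]; 2 cycles in total.
n − c = 233 − 2 = 231; sign = (−1)^231 = -1.
(65|233)_J = -1 (Zolotarev's lemma cross-check).

-1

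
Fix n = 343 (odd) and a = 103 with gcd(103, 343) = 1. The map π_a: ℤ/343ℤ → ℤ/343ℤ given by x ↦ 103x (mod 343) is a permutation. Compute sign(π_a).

-1

Start at x=37: 37 → 38 → 141 → 117 → 46 → 279 → 268 → … (one orbit).
Cycle type of π: 294 + 42 + 6 + 1; total 4 cycles.
sign(π) = (−1)^{n − #cycles} = (−1)^{343−4} = (−1)^339 = -1.
Check: (103/343) = -1 by Zolotarev.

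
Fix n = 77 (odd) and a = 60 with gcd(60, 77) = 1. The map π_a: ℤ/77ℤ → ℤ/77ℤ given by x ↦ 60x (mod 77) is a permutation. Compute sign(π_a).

Start at x=58: 58 → 15 → 53 → 23 → 71 → 25 → 37 → … (one orbit).
Cycle lengths of π_60 on ℤ/77ℤ: [15, 15, 15, 15, 5, 5, 3, 3, 1]; 9 cycles in total.
9 cycles on 77: each ℓ→(−1)^(ℓ−1), product (−1)^68 = +1.
Check: (60/77) = +1 by Zolotarev.

+1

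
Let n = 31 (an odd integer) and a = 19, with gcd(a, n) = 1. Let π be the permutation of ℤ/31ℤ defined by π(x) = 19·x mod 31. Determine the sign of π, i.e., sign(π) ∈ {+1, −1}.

Trace 1: π^k(1) = [1, 19, 20, 8, 28, 5, 2] for k=0..6.
Cycle type of π: 15×2 + 1; total 3 cycles.
n − c = 31 − 3 = 28; sign = (−1)^28 = +1.
Check: (19/31) = +1 by Zolotarev.

+1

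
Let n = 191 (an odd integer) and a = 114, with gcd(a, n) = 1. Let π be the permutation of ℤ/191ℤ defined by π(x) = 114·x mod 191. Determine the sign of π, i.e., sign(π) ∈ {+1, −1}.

-1

Trace 154: π^k(154) = [154, 175, 86, 63, 115, 122, 156] for k=0..6.
Cycle lengths of π_114 on ℤ/191ℤ: [190, 1]; 2 cycles in total.
n − c = 191 − 2 = 189; sign = (−1)^189 = -1.
Via Zolotarev, sign(π_{114}) = (114|191) = -1.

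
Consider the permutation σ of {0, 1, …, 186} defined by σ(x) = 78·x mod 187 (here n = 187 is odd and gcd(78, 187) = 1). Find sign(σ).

Orbit of 45 under x↦78x: [45, 144, 12, 1, 78, 100, 133]… (length divides ord_187(78)).
Cycle lengths of π_78 on ℤ/187ℤ: [16, 16, 16, 16, 16, 16, 16, 16, 16, 16, 16, 1, 1, 1, 1, 1, 1, 1, 1, 1, 1, 1]; 22 cycles in total.
187 − 22 = 165 transpositions; sign(π) = (−1)^165 = -1.

-1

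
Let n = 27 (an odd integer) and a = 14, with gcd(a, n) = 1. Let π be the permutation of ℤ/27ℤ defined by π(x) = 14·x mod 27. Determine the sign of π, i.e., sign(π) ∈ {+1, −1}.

-1

Start at x=17: 17 → 22 → 11 → 19 → 23 → 25 → 26 → … (one orbit).
The orbit structure of x ↦ 14x mod 27: 4 orbits of sizes [18, 6, 2, 1].
n − c = 27 − 4 = 23; sign = (−1)^23 = -1.
Check: (14/27) = -1 by Zolotarev.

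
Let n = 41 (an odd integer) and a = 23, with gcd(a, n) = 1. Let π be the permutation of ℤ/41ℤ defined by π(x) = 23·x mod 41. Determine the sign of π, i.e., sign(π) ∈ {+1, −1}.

Start at x=31: 31 → 16 → 40 → 18 → 4 → 10 → 25 → … (one orbit).
5 cycles of lengths [10, 10, 10, 10, 1].
5 cycles on 41: each ℓ→(−1)^(ℓ−1), product (−1)^36 = +1.
Zolotarev: (23|41) = +1, matching the cycle-count sign.

+1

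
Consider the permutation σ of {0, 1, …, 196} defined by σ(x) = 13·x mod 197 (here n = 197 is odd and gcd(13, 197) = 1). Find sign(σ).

-1

Trace 24: π^k(24) = [24, 115, 116, 129, 101, 131, 127] for k=0..6.
Cycle lengths of π_13 on ℤ/197ℤ: [196, 1]; 2 cycles in total.
sign(π) = (−1)^{n − #cycles} = (−1)^{197−2} = (−1)^195 = -1.
Via Zolotarev, sign(π_{13}) = (13|197) = -1.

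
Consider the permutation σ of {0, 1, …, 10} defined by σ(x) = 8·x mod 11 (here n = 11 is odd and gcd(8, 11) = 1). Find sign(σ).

Trace 2: π^k(2) = [2, 5, 7, 1, 8, 9, 6] for k=0..6.
Cycle type of π: 10 + 1; total 2 cycles.
sign(π) = (−1)^{n − #cycles} = (−1)^{11−2} = (−1)^9 = -1.

-1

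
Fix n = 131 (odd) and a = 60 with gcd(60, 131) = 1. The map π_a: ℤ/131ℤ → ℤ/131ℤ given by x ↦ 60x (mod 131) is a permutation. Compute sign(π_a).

Trace 45: π^k(45) = [45, 80, 84, 62, 52, 107, 1] for k=0..6.
The orbit structure of x ↦ 60x mod 131: 11 orbits of sizes [13, 13, 13, 13, 13, 13, 13, 13, 13, 13, 1].
Σ(ℓ_i−1) = 131−11 = 120; sign = (−1)^120 = +1.
Check: (60/131) = +1 by Zolotarev.

+1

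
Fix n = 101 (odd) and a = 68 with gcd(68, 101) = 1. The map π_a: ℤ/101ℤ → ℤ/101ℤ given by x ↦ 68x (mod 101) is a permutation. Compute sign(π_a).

Start at x=19: 19 → 80 → 87 → 58 → 5 → 37 → 92 → … (one orbit).
Cycle type of π: 25×4 + 1; total 5 cycles.
Σ(ℓ_i−1) = 101−5 = 96; sign = (−1)^96 = +1.
Check: (68/101) = +1 by Zolotarev.

+1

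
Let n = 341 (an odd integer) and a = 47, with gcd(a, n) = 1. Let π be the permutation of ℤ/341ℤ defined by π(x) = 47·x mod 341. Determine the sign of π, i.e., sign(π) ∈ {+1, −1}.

+1

Trace 1: π^k(1) = [1, 47, 163, 159, 312] for k=0..4.
Cycle type of π: 5×68 + 1; total 69 cycles.
With 69 cycles on 341 points, sign = (−1)^{341−69} = +1.
The Jacobi symbol (47|341) = +1 (Zolotarev) agrees.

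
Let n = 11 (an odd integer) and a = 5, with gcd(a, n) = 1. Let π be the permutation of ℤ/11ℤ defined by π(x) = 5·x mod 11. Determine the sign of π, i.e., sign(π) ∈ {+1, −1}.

+1

Start at x=4: 4 → 9 → 1 → 5 → 3 → 4 (one orbit).
Decompose π into cycles: lengths [5, 5, 1] (3 cycles, including the fixed point 0).
sign(π) = (−1)^{n − #cycles} = (−1)^{11−3} = (−1)^8 = +1.
Via Zolotarev, sign(π_{5}) = (5|11) = +1.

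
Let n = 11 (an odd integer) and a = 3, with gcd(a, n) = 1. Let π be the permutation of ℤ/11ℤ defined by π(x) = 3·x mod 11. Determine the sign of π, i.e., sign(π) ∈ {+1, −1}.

+1

Orbit of 4 under x↦3x: [4, 1, 3, 9, 5]… (length divides ord_11(3)).
3 cycles of lengths [5, 5, 1].
n − c = 11 − 3 = 8; sign = (−1)^8 = +1.
(3|11)_J = +1 (Zolotarev's lemma cross-check).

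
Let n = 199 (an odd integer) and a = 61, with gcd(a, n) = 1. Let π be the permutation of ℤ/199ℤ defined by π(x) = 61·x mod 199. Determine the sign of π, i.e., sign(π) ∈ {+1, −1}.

+1

Orbit of 188 under x↦61x: [188, 125, 63, 62, 1, 61, 139]… (length divides ord_199(61)).
Decompose π into cycles: lengths [11, 11, 11, 11, 11, 11, 11, 11, 11, 11, 11, 11, 11, 11, 11, 11, 11, 11, 1] (19 cycles, including the fixed point 0).
19 cycles on 199: each ℓ→(−1)^(ℓ−1), product (−1)^180 = +1.
The Jacobi symbol (61|199) = +1 (Zolotarev) agrees.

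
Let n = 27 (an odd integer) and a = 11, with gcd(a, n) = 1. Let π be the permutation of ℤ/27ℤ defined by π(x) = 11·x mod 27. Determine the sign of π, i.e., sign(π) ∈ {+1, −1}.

Start at x=11: 11 → 13 → 8 → 7 → 23 → 10 → 2 → … (one orbit).
Cycle type of π: 18 + 6 + 2 + 1; total 4 cycles.
sign(π) = (−1)^{n − #cycles} = (−1)^{27−4} = (−1)^23 = -1.

-1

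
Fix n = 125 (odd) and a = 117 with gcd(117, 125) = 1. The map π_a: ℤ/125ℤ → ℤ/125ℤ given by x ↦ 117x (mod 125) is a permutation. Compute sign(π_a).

-1

Trace 16: π^k(16) = [16, 122, 24, 58, 36, 87, 54] for k=0..6.
Cycle lengths of π_117 on ℤ/125ℤ: [100, 20, 4, 1]; 4 cycles in total.
Σ(ℓ_i−1) = 125−4 = 121; sign = (−1)^121 = -1.
Zolotarev: (117|125) = -1, matching the cycle-count sign.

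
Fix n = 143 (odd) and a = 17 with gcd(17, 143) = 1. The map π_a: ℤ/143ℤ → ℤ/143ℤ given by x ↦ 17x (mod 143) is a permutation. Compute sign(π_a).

-1

Orbit of 134 under x↦17x: [134, 133, 116, 113, 62, 53, 43]… (length divides ord_143(17)).
The orbit structure of x ↦ 17x mod 143: 8 orbits of sizes [30, 30, 30, 30, 10, 6, 6, 1].
Σ(ℓ_i−1) = 143−8 = 135; sign = (−1)^135 = -1.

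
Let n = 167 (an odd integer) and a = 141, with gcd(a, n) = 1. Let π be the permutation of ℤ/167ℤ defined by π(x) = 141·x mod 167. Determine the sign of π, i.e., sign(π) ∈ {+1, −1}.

+1

Start at x=19: 19 → 7 → 152 → 56 → 47 → 114 → 42 → … (one orbit).
π_141 has 3 disjoint cycles with lengths [83, 83, 1] on {0,…,166}.
n − c = 167 − 3 = 164; sign = (−1)^164 = +1.
The Jacobi symbol (141|167) = +1 (Zolotarev) agrees.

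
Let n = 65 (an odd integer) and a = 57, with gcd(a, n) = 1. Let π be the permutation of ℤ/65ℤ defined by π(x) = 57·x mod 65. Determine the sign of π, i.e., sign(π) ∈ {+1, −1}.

Orbit of 1 under x↦57x: [1, 57, 64, 8]… (length divides ord_65(57)).
The orbit structure of x ↦ 57x mod 65: 17 orbits of sizes [4, 4, 4, 4, 4, 4, 4, 4, 4, 4, 4, 4, 4, 4, 4, 4, 1].
17 cycles on 65: each ℓ→(−1)^(ℓ−1), product (−1)^48 = +1.
Zolotarev: (57|65) = +1, matching the cycle-count sign.

+1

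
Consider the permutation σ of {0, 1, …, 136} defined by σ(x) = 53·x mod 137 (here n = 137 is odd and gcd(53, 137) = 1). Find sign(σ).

-1

Orbit of 89 under x↦53x: [89, 59, 113, 98, 125, 49, 131]… (length divides ord_137(53)).
2 cycles of lengths [136, 1].
With 2 cycles on 137 points, sign = (−1)^{137−2} = -1.
Zolotarev: (53|137) = -1, matching the cycle-count sign.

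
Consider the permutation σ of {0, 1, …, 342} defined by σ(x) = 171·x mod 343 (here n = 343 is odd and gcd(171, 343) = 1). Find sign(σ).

Orbit of 19 under x↦171x: [19, 162, 262, 212, 237, 53, 145]… (length divides ord_343(171)).
Cycle type of π: 294 + 42 + 6 + 1; total 4 cycles.
4 cycles on 343: each ℓ→(−1)^(ℓ−1), product (−1)^339 = -1.
The Jacobi symbol (171|343) = -1 (Zolotarev) agrees.

-1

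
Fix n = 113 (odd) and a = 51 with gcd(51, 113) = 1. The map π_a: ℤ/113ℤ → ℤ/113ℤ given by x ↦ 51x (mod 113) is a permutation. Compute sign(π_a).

+1

Orbit of 106 under x↦51x: [106, 95, 99, 77, 85, 41, 57]… (length divides ord_113(51)).
π_51 has 3 disjoint cycles with lengths [56, 56, 1] on {0,…,112}.
Σ(ℓ_i−1) = 113−3 = 110; sign = (−1)^110 = +1.
Via Zolotarev, sign(π_{51}) = (51|113) = +1.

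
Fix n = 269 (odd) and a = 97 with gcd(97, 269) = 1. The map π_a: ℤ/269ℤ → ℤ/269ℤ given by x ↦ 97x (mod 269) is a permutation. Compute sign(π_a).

Orbit of 87 under x↦97x: [87, 100, 16, 207, 173, 103, 38]… (length divides ord_269(97)).
Cycle type of π: 134×2 + 1; total 3 cycles.
With 3 cycles on 269 points, sign = (−1)^{269−3} = +1.
Via Zolotarev, sign(π_{97}) = (97|269) = +1.

+1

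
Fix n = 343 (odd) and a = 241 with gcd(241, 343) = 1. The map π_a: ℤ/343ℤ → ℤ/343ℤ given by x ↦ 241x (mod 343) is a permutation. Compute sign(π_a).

-1

Trace 179: π^k(179) = [179, 264, 169, 255, 58, 258, 95] for k=0..6.
Cycle lengths of π_241 on ℤ/343ℤ: [294, 42, 6, 1]; 4 cycles in total.
sign(π) = (−1)^{n − #cycles} = (−1)^{343−4} = (−1)^339 = -1.
Via Zolotarev, sign(π_{241}) = (241|343) = -1.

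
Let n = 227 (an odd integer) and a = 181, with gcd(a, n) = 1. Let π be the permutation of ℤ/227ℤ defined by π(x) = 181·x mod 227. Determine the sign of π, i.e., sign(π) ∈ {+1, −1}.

+1

Start at x=196: 196 → 64 → 7 → 132 → 57 → 102 → 75 → … (one orbit).
The orbit structure of x ↦ 181x mod 227: 3 orbits of sizes [113, 113, 1].
n − c = 227 − 3 = 224; sign = (−1)^224 = +1.
Via Zolotarev, sign(π_{181}) = (181|227) = +1.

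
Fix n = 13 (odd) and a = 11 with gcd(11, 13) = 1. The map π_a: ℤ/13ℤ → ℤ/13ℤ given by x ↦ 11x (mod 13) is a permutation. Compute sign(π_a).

Start at x=7: 7 → 12 → 2 → 9 → 8 → 10 → 6 → … (one orbit).
Decompose π into cycles: lengths [12, 1] (2 cycles, including the fixed point 0).
With 2 cycles on 13 points, sign = (−1)^{13−2} = -1.
Check: (11/13) = -1 by Zolotarev.

-1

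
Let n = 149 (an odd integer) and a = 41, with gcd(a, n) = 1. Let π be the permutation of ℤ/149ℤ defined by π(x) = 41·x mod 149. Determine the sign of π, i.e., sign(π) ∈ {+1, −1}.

-1

Orbit of 71 under x↦41x: [71, 80, 2, 82, 84, 17, 101]… (length divides ord_149(41)).
The orbit structure of x ↦ 41x mod 149: 2 orbits of sizes [148, 1].
With 2 cycles on 149 points, sign = (−1)^{149−2} = -1.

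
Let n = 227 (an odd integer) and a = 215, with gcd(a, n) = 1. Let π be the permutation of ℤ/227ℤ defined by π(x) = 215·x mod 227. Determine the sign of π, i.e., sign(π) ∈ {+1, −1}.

Orbit of 50 under x↦215x: [50, 81, 163, 87, 91, 43, 165]… (length divides ord_227(215)).
Cycle type of π: 226 + 1; total 2 cycles.
n − c = 227 − 2 = 225; sign = (−1)^225 = -1.
Via Zolotarev, sign(π_{215}) = (215|227) = -1.

-1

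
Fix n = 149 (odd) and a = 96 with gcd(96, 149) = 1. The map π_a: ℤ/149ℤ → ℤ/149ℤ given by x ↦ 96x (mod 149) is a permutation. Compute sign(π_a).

Orbit of 16 under x↦96x: [16, 46, 95, 31, 145, 63, 88]… (length divides ord_149(96)).
Decompose π into cycles: lengths [37, 37, 37, 37, 1] (5 cycles, including the fixed point 0).
5 cycles on 149: each ℓ→(−1)^(ℓ−1), product (−1)^144 = +1.

+1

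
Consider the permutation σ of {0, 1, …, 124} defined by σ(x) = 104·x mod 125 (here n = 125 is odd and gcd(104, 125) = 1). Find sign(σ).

+1

Orbit of 56 under x↦104x: [56, 74, 71, 9, 61, 94, 26]… (length divides ord_125(104)).
Decompose π into cycles: lengths [50, 50, 10, 10, 2, 2, 1] (7 cycles, including the fixed point 0).
With 7 cycles on 125 points, sign = (−1)^{125−7} = +1.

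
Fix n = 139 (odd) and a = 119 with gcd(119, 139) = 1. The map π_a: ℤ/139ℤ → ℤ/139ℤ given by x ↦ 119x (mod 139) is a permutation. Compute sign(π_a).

-1

Orbit of 70 under x↦119x: [70, 129, 61, 31, 75, 29, 115]… (length divides ord_139(119)).
Decompose π into cycles: lengths [138, 1] (2 cycles, including the fixed point 0).
With 2 cycles on 139 points, sign = (−1)^{139−2} = -1.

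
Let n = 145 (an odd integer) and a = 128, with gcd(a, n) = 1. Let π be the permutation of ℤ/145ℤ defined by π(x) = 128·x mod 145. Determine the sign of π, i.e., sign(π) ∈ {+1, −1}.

Orbit of 1 under x↦128x: [1, 128, 144, 17]… (length divides ord_145(128)).
The orbit structure of x ↦ 128x mod 145: 37 orbits of sizes [4, 4, 4, 4, 4, 4, 4, 4, 4, 4, 4, 4, 4, 4, 4, 4, 4, 4, 4, 4, 4, 4, 4, 4, 4, 4, 4, 4, 4, 4, 4, 4, 4, 4, 4, 4, 1].
sign(π) = (−1)^{n − #cycles} = (−1)^{145−37} = (−1)^108 = +1.
Via Zolotarev, sign(π_{128}) = (128|145) = +1.

+1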